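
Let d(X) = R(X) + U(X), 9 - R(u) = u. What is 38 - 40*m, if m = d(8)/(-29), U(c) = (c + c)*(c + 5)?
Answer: 9462/29 ≈ 326.28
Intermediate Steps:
R(u) = 9 - u
U(c) = 2*c*(5 + c) (U(c) = (2*c)*(5 + c) = 2*c*(5 + c))
d(X) = 9 - X + 2*X*(5 + X) (d(X) = (9 - X) + 2*X*(5 + X) = 9 - X + 2*X*(5 + X))
m = -209/29 (m = (9 - 1*8 + 2*8*(5 + 8))/(-29) = (9 - 8 + 2*8*13)*(-1/29) = (9 - 8 + 208)*(-1/29) = 209*(-1/29) = -209/29 ≈ -7.2069)
38 - 40*m = 38 - 40*(-209/29) = 38 + 8360/29 = 9462/29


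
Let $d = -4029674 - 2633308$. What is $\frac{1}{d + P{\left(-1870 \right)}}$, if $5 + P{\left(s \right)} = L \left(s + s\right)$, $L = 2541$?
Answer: $- \frac{1}{16166327} \approx -6.1857 \cdot 10^{-8}$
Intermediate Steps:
$d = -6662982$
$P{\left(s \right)} = -5 + 5082 s$ ($P{\left(s \right)} = -5 + 2541 \left(s + s\right) = -5 + 2541 \cdot 2 s = -5 + 5082 s$)
$\frac{1}{d + P{\left(-1870 \right)}} = \frac{1}{-6662982 + \left(-5 + 5082 \left(-1870\right)\right)} = \frac{1}{-6662982 - 9503345} = \frac{1}{-16166327} = - \frac{1}{16166327}$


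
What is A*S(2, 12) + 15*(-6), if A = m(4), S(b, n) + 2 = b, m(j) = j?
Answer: -90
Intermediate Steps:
S(b, n) = -2 + b
A = 4
A*S(2, 12) + 15*(-6) = 4*(-2 + 2) + 15*(-6) = 4*0 - 90 = 0 - 90 = -90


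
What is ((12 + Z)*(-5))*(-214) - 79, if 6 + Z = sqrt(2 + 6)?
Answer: 6341 + 2140*sqrt(2) ≈ 9367.4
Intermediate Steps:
Z = -6 + 2*sqrt(2) (Z = -6 + sqrt(2 + 6) = -6 + sqrt(8) = -6 + 2*sqrt(2) ≈ -3.1716)
((12 + Z)*(-5))*(-214) - 79 = ((12 + (-6 + 2*sqrt(2)))*(-5))*(-214) - 79 = ((6 + 2*sqrt(2))*(-5))*(-214) - 79 = (-30 - 10*sqrt(2))*(-214) - 79 = (6420 + 2140*sqrt(2)) - 79 = 6341 + 2140*sqrt(2)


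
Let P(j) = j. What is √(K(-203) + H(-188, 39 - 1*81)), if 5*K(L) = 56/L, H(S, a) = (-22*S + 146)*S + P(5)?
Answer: I*√16925357435/145 ≈ 897.22*I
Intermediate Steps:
H(S, a) = 5 + S*(146 - 22*S) (H(S, a) = (-22*S + 146)*S + 5 = (146 - 22*S)*S + 5 = S*(146 - 22*S) + 5 = 5 + S*(146 - 22*S))
K(L) = 56/(5*L) (K(L) = (56/L)/5 = 56/(5*L))
√(K(-203) + H(-188, 39 - 1*81)) = √((56/5)/(-203) + (5 - 22*(-188)² + 146*(-188))) = √((56/5)*(-1/203) + (5 - 22*35344 - 27448)) = √(-8/145 + (5 - 777568 - 27448)) = √(-8/145 - 805011) = √(-116726603/145) = I*√16925357435/145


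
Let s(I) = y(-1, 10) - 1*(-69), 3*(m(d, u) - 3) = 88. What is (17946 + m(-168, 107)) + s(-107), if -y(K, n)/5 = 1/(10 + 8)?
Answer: 324847/18 ≈ 18047.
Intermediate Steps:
y(K, n) = -5/18 (y(K, n) = -5/(10 + 8) = -5/18)
m(d, u) = 97/3 (m(d, u) = 3 + (⅓)*88 = 3 + 88/3 = 97/3)
s(I) = 1237/18 (s(I) = -5/18 - 1*(-69) = -5/18 + 69 = 1237/18)
(17946 + m(-168, 107)) + s(-107) = (17946 + 97/3) + 1237/18 = 53935/3 + 1237/18 = 324847/18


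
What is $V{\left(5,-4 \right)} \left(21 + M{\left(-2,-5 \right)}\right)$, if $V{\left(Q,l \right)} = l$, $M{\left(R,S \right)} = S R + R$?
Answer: $-116$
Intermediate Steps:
$M{\left(R,S \right)} = R + R S$ ($M{\left(R,S \right)} = R S + R = R + R S$)
$V{\left(5,-4 \right)} \left(21 + M{\left(-2,-5 \right)}\right) = - 4 \left(21 - 2 \left(1 - 5\right)\right) = - 4 \left(21 - -8\right) = - 4 \left(21 + 8\right) = \left(-4\right) 29 = -116$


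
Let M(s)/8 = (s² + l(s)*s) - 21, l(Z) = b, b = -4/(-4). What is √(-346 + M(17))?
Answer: √1934 ≈ 43.977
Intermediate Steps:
b = 1 (b = -4*(-¼) = 1)
l(Z) = 1
M(s) = -168 + 8*s + 8*s² (M(s) = 8*((s² + 1*s) - 21) = 8*((s² + s) - 21) = 8*((s + s²) - 21) = 8*(-21 + s + s²) = -168 + 8*s + 8*s²)
√(-346 + M(17)) = √(-346 + (-168 + 8*17 + 8*17²)) = √(-346 + (-168 + 136 + 8*289)) = √(-346 + (-168 + 136 + 2312)) = √(-346 + 2280) = √1934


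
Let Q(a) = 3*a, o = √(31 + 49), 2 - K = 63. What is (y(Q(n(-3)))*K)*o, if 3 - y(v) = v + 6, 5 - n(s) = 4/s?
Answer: 5368*√5 ≈ 12003.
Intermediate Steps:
K = -61 (K = 2 - 1*63 = 2 - 63 = -61)
n(s) = 5 - 4/s
o = 4*√5 (o = √80 = 4*√5 ≈ 8.9443)
y(v) = -3 - v (y(v) = 3 - (v + 6) = 3 - (6 + v) = 3 + (-6 - v) = -3 - v)
(y(Q(n(-3)))*K)*o = ((-3 - 3*(5 - 4/(-3)))*(-61))*(4*√5) = ((-3 - 3*(5 - 4*(-⅓)))*(-61))*(4*√5) = ((-3 - 3*(5 + 4/3))*(-61))*(4*√5) = ((-3 - 3*19/3)*(-61))*(4*√5) = ((-3 - 1*19)*(-61))*(4*√5) = ((-3 - 19)*(-61))*(4*√5) = (-22*(-61))*(4*√5) = 1342*(4*√5) = 5368*√5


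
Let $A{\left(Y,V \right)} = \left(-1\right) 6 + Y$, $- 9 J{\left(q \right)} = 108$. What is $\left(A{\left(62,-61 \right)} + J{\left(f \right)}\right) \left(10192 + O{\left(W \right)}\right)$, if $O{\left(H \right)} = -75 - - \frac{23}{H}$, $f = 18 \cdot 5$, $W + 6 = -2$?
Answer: $\frac{890043}{2} \approx 4.4502 \cdot 10^{5}$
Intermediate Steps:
$W = -8$ ($W = -6 - 2 = -8$)
$f = 90$
$J{\left(q \right)} = -12$ ($J{\left(q \right)} = \left(- \frac{1}{9}\right) 108 = -12$)
$A{\left(Y,V \right)} = -6 + Y$
$O{\left(H \right)} = -75 + \frac{23}{H}$
$\left(A{\left(62,-61 \right)} + J{\left(f \right)}\right) \left(10192 + O{\left(W \right)}\right) = \left(\left(-6 + 62\right) - 12\right) \left(10192 - \left(75 - \frac{23}{-8}\right)\right) = \left(56 - 12\right) \left(10192 + \left(-75 + 23 \left(- \frac{1}{8}\right)\right)\right) = 44 \left(10192 - \frac{623}{8}\right) = 44 \cdot \frac{80913}{8} = \frac{890043}{2}$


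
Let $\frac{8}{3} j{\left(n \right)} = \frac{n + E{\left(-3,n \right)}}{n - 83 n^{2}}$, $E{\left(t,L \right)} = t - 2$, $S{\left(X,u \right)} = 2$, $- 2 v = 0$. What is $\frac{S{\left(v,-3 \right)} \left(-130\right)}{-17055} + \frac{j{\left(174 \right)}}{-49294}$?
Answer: $\frac{17175629668171}{1126655208304416} \approx 0.015245$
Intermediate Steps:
$v = 0$ ($v = \left(- \frac{1}{2}\right) 0 = 0$)
$E{\left(t,L \right)} = -2 + t$ ($E{\left(t,L \right)} = t - 2 = -2 + t$)
$j{\left(n \right)} = \frac{3 \left(-5 + n\right)}{8 \left(n - 83 n^{2}\right)}$ ($j{\left(n \right)} = \frac{3 \frac{n - 5}{n - 83 n^{2}}}{8} = \frac{3 \frac{-5 + n}{n - 83 n^{2}}}{8} = \frac{3 \left(-5 + n\right)}{8 \left(n - 83 n^{2}\right)}$)
$\frac{S{\left(v,-3 \right)} \left(-130\right)}{-17055} + \frac{j{\left(174 \right)}}{-49294} = \frac{2 \left(-130\right)}{-17055} + \frac{\frac{3}{8} \cdot \frac{1}{174} \frac{1}{-1 + 83 \cdot 174} \left(5 - 174\right)}{-49294} = \left(-260\right) \left(- \frac{1}{17055}\right) + \frac{3}{8} \cdot \frac{1}{174} \frac{1}{-1 + 14442} \left(5 - 174\right) \left(- \frac{1}{49294}\right) = \frac{52}{3411} + \frac{3}{8} \cdot \frac{1}{174} \cdot \frac{1}{14441} \left(-169\right) \left(- \frac{1}{49294}\right) = \frac{52}{3411} - - \frac{169}{330300559456} = \frac{52}{3411} + \frac{169}{330300559456} = \frac{17175629668171}{1126655208304416}$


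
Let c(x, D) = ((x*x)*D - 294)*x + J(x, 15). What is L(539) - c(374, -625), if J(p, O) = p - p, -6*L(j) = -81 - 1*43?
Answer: 98088374930/3 ≈ 3.2696e+10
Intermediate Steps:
L(j) = 62/3 (L(j) = -(-81 - 1*43)/6 = -(-81 - 43)/6 = -⅙*(-124) = 62/3)
J(p, O) = 0
c(x, D) = x*(-294 + D*x²) (c(x, D) = ((x*x)*D - 294)*x + 0 = (x²*D - 294)*x + 0 = (D*x² - 294)*x + 0 = (-294 + D*x²)*x + 0 = x*(-294 + D*x²) + 0 = x*(-294 + D*x²))
L(539) - c(374, -625) = 62/3 - 374*(-294 - 625*374²) = 62/3 - 374*(-294 - 625*139876) = 62/3 - 374*(-294 - 87422500) = 62/3 - 374*(-87422794) = 62/3 - 1*(-32696124956) = 62/3 + 32696124956 = 98088374930/3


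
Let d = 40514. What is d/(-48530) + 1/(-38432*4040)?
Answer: -125808352049/150700480768 ≈ -0.83482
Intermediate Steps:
d/(-48530) + 1/(-38432*4040) = 40514/(-48530) + 1/(-38432*4040) = 40514*(-1/48530) - 1/38432*1/4040 = -20257/24265 - 1/155265280 = -125808352049/150700480768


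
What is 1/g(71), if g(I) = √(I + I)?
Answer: √142/142 ≈ 0.083918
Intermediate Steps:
g(I) = √2*√I (g(I) = √(2*I) = √2*√I)
1/g(71) = 1/(√2*√71) = 1/(√142) = √142/142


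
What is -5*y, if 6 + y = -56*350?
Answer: 98030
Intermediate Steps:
y = -19606 (y = -6 - 56*350 = -6 - 19600 = -19606)
-5*y = -5*(-19606) = 98030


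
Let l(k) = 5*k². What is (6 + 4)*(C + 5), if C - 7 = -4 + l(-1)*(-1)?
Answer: 30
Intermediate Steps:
C = -2 (C = 7 + (-4 + (5*(-1)²)*(-1)) = 7 + (-4 + (5*1)*(-1)) = 7 + (-4 + 5*(-1)) = 7 + (-4 - 5) = 7 - 9 = -2)
(6 + 4)*(C + 5) = (6 + 4)*(-2 + 5) = 10*3 = 30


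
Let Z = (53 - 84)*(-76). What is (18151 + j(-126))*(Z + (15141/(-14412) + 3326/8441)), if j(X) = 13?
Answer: 433713203936101/10137641 ≈ 4.2782e+7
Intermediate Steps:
Z = 2356 (Z = -31*(-76) = 2356)
(18151 + j(-126))*(Z + (15141/(-14412) + 3326/8441)) = (18151 + 13)*(2356 + (15141/(-14412) + 3326/8441)) = 18164*(2356 + (15141*(-1/14412) + 3326*(1/8441))) = 18164*(2356 + (-5047/4804 + 3326/8441)) = 18164*(2356 - 26623623/40550564) = 18164*(95510505161/40550564) = 433713203936101/10137641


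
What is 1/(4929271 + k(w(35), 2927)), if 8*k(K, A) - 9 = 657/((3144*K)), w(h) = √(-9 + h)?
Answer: 9008628581848064/44405981752981942812455 - 1836096*√26/44405981752981942812455 ≈ 2.0287e-7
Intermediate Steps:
k(K, A) = 9/8 + 219/(8384*K) (k(K, A) = 9/8 + (657/((3144*K)))/8 = 9/8 + (657*(1/(3144*K)))/8 = 9/8 + (219/(1048*K))/8 = 9/8 + 219/(8384*K))
1/(4929271 + k(w(35), 2927)) = 1/(4929271 + 3*(73 + 3144*√(-9 + 35))/(8384*(√(-9 + 35)))) = 1/(4929271 + 3*(73 + 3144*√26)/(8384*(√26))) = 1/(4929271 + 3*(√26/26)*(73 + 3144*√26)/8384) = 1/(4929271 + 3*√26*(73 + 3144*√26)/217984)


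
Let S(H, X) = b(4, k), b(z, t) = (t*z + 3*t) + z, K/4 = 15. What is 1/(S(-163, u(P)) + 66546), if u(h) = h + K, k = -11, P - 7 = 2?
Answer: 1/66473 ≈ 1.5044e-5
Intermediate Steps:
P = 9 (P = 7 + 2 = 9)
K = 60 (K = 4*15 = 60)
u(h) = 60 + h (u(h) = h + 60 = 60 + h)
b(z, t) = z + 3*t + t*z (b(z, t) = (3*t + t*z) + z = z + 3*t + t*z)
S(H, X) = -73 (S(H, X) = 4 + 3*(-11) - 11*4 = 4 - 33 - 44 = -73)
1/(S(-163, u(P)) + 66546) = 1/(-73 + 66546) = 1/66473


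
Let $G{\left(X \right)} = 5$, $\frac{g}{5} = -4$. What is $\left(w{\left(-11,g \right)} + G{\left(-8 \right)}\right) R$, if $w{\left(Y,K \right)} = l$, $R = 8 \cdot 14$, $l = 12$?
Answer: $1904$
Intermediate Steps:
$g = -20$ ($g = 5 \left(-4\right) = -20$)
$R = 112$
$w{\left(Y,K \right)} = 12$
$\left(w{\left(-11,g \right)} + G{\left(-8 \right)}\right) R = \left(12 + 5\right) 112 = 17 \cdot 112 = 1904$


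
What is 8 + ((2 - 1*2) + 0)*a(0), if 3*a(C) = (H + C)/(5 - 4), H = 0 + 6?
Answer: 8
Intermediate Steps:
H = 6
a(C) = 2 + C/3 (a(C) = ((6 + C)/(5 - 4))/3 = ((6 + C)/1)/3 = ((6 + C)*1)/3 = (6 + C)/3 = 2 + C/3)
8 + ((2 - 1*2) + 0)*a(0) = 8 + ((2 - 1*2) + 0)*(2 + (⅓)*0) = 8 + ((2 - 2) + 0)*(2 + 0) = 8 + (0 + 0)*2 = 8 + 0*2 = 8 + 0 = 8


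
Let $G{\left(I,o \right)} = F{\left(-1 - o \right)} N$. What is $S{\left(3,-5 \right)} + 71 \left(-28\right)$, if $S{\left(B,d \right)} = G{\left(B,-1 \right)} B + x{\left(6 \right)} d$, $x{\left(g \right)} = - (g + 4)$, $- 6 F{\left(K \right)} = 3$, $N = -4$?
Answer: $-1932$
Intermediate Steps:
$F{\left(K \right)} = - \frac{1}{2}$ ($F{\left(K \right)} = \left(- \frac{1}{6}\right) 3 = - \frac{1}{2}$)
$x{\left(g \right)} = -4 - g$ ($x{\left(g \right)} = - (4 + g) = -4 - g$)
$G{\left(I,o \right)} = 2$ ($G{\left(I,o \right)} = \left(- \frac{1}{2}\right) \left(-4\right) = 2$)
$S{\left(B,d \right)} = - 10 d + 2 B$ ($S{\left(B,d \right)} = 2 B + \left(-4 - 6\right) d = 2 B - 10 d = - 10 d + 2 B$)
$S{\left(3,-5 \right)} + 71 \left(-28\right) = \left(\left(-10\right) \left(-5\right) + 2 \cdot 3\right) + 71 \left(-28\right) = \left(50 + 6\right) - 1988 = 56 - 1988 = -1932$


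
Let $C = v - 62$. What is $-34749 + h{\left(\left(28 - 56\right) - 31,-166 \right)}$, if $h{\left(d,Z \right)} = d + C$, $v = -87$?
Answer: $-34957$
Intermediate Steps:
$C = -149$ ($C = -87 - 62 = -149$)
$h{\left(d,Z \right)} = -149 + d$ ($h{\left(d,Z \right)} = d - 149 = -149 + d$)
$-34749 + h{\left(\left(28 - 56\right) - 31,-166 \right)} = -34749 + \left(-149 + \left(\left(28 - 56\right) - 31\right)\right) = -34749 - 208 = -34957$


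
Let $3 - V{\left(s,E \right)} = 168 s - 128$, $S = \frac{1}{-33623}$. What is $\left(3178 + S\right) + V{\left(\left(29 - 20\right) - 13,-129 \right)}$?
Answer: $\frac{133853162}{33623} \approx 3981.0$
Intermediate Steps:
$S = - \frac{1}{33623} \approx -2.9742 \cdot 10^{-5}$
$V{\left(s,E \right)} = 131 - 168 s$ ($V{\left(s,E \right)} = 3 - \left(168 s - 128\right) = 3 - \left(-128 + 168 s\right) = 131 - 168 s$)
$\left(3178 + S\right) + V{\left(\left(29 - 20\right) - 13,-129 \right)} = \left(3178 - \frac{1}{33623}\right) - \left(-131 + 168 \left(\left(29 - 20\right) - 13\right)\right) = \frac{106853893}{33623} - \left(-131 + 168 \left(9 - 13\right)\right) = \frac{106853893}{33623} + \left(131 - -672\right) = \frac{106853893}{33623} + \left(131 + 672\right) = \frac{106853893}{33623} + 803 = \frac{133853162}{33623}$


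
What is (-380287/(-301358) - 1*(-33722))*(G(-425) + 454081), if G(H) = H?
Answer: 2305201873941764/150679 ≈ 1.5299e+10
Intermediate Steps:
(-380287/(-301358) - 1*(-33722))*(G(-425) + 454081) = (-380287/(-301358) - 1*(-33722))*(-425 + 454081) = (-380287*(-1/301358) + 33722)*453656 = (380287/301358 + 33722)*453656 = (10162774763/301358)*453656 = 2305201873941764/150679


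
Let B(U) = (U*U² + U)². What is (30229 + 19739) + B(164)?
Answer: 19457873837632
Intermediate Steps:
B(U) = (U + U³)² (B(U) = (U³ + U)² = (U + U³)²)
(30229 + 19739) + B(164) = (30229 + 19739) + 164²*(1 + 164²)² = 49968 + 26896*(1 + 26896)² = 49968 + 26896*26897² = 49968 + 26896*723448609 = 49968 + 19457873787664 = 19457873837632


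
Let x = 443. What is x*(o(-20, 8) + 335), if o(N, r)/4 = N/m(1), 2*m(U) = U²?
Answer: 77525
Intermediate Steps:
m(U) = U²/2
o(N, r) = 8*N (o(N, r) = 4*(N/(((½)*1²))) = 4*(N/(((½)*1))) = 4*(N/(½)) = 4*(N*2) = 4*(2*N) = 8*N)
x*(o(-20, 8) + 335) = 443*(8*(-20) + 335) = 443*(-160 + 335) = 443*175 = 77525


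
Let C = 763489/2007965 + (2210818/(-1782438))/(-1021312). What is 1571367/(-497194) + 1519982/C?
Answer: 1381220420832150441655774058901/345519785899188234335938 ≈ 3.9975e+6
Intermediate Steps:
C = 694939572680258077/1827675162487547520 (C = 763489*(1/2007965) + (2210818*(-1/1782438))*(-1/1021312) = 763489/2007965 - 1105409/891219*(-1/1021312) = 763489/2007965 + 1105409/910212659328 = 694939572680258077/1827675162487547520 ≈ 0.38023)
1571367/(-497194) + 1519982/C = 1571367/(-497194) + 1519982/(694939572680258077/1827675162487547520) = 1571367*(-1/497194) + 1519982*(1827675162487547520/694939572680258077) = -1571367/497194 + 2778033348828147454544640/694939572680258077 = 1381220420832150441655774058901/345519785899188234335938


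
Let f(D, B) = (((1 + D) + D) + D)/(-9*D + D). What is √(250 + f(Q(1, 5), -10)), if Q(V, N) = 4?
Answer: 7*√326/8 ≈ 15.799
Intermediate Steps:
f(D, B) = -(1 + 3*D)/(8*D) (f(D, B) = ((1 + 2*D) + D)/((-8*D)) = (1 + 3*D)*(-1/(8*D)) = -(1 + 3*D)/(8*D))
√(250 + f(Q(1, 5), -10)) = √(250 + (⅛)*(-1 - 3*4)/4) = √(250 + (⅛)*(¼)*(-1 - 12)) = √(250 + (⅛)*(¼)*(-13)) = √(250 - 13/32) = √(7987/32) = 7*√326/8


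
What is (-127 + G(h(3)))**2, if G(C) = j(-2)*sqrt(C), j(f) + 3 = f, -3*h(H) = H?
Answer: 16104 + 1270*I ≈ 16104.0 + 1270.0*I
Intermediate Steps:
h(H) = -H/3
j(f) = -3 + f
G(C) = -5*sqrt(C) (G(C) = (-3 - 2)*sqrt(C) = -5*sqrt(C))
(-127 + G(h(3)))**2 = (-127 - 5*I)**2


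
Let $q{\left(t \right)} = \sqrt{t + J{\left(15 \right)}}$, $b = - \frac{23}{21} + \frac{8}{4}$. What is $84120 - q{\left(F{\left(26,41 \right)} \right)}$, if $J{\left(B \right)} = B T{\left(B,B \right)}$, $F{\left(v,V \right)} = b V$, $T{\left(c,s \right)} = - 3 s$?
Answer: $84120 - \frac{2 i \sqrt{70329}}{21} \approx 84120.0 - 25.257 i$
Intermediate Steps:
$b = \frac{19}{21}$ ($b = \left(-23\right) \frac{1}{21} + 8 \cdot \frac{1}{4} = - \frac{23}{21} + 2 = \frac{19}{21} \approx 0.90476$)
$F{\left(v,V \right)} = \frac{19 V}{21}$
$J{\left(B \right)} = - 3 B^{2}$ ($J{\left(B \right)} = B \left(- 3 B\right) = - 3 B^{2}$)
$q{\left(t \right)} = \sqrt{-675 + t}$ ($q{\left(t \right)} = \sqrt{t - 3 \cdot 15^{2}} = \sqrt{t - 675} = \sqrt{-675 + t}$)
$84120 - q{\left(F{\left(26,41 \right)} \right)} = 84120 - \sqrt{-675 + \frac{19}{21} \cdot 41} = 84120 - \sqrt{-675 + \frac{779}{21}} = 84120 - \sqrt{- \frac{13396}{21}} = 84120 - \frac{2 i \sqrt{70329}}{21}$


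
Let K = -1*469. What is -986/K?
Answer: 986/469 ≈ 2.1023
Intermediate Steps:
K = -469
-986/K = -986/(-469) = -986*(-1/469) = 986/469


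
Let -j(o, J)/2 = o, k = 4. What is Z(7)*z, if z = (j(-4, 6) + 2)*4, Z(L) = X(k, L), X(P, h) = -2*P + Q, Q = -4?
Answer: -480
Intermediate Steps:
X(P, h) = -4 - 2*P (X(P, h) = -2*P - 4 = -4 - 2*P)
Z(L) = -12 (Z(L) = -4 - 2*4 = -4 - 8 = -12)
j(o, J) = -2*o
z = 40 (z = (-2*(-4) + 2)*4 = (8 + 2)*4 = 10*4 = 40)
Z(7)*z = -12*40 = -480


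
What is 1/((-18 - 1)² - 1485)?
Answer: -1/1124 ≈ -0.00088968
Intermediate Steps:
1/((-18 - 1)² - 1485) = 1/((-19)² - 1485) = 1/(361 - 1485) = 1/(-1124) = -1/1124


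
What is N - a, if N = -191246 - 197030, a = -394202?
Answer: 5926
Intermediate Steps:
N = -388276
N - a = -388276 - 1*(-394202) = -388276 + 394202 = 5926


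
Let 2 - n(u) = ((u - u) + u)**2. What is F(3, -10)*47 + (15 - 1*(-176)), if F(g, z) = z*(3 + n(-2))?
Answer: -279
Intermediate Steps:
n(u) = 2 - u**2 (n(u) = 2 - ((u - u) + u)**2 = 2 - (0 + u)**2 = 2 - u**2)
F(g, z) = z (F(g, z) = z*(3 + (2 - 1*(-2)**2)) = z*(3 + (2 - 1*4)) = z*(3 + (2 - 4)) = z*(3 - 2) = z*1 = z)
F(3, -10)*47 + (15 - 1*(-176)) = -10*47 + (15 - 1*(-176)) = -470 + (15 + 176) = -470 + 191 = -279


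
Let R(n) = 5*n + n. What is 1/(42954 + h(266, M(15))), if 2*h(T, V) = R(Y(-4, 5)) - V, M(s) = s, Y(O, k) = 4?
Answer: 2/85917 ≈ 2.3278e-5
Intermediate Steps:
R(n) = 6*n
h(T, V) = 12 - V/2 (h(T, V) = (6*4 - V)/2 = (24 - V)/2 = 12 - V/2)
1/(42954 + h(266, M(15))) = 1/(42954 + (12 - 1/2*15)) = 1/(42954 + (12 - 15/2)) = 1/(42954 + 9/2) = 1/(85917/2) = 2/85917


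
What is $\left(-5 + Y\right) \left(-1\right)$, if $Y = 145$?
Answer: $-140$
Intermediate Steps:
$\left(-5 + Y\right) \left(-1\right) = \left(-5 + 145\right) \left(-1\right) = 140 \left(-1\right) = -140$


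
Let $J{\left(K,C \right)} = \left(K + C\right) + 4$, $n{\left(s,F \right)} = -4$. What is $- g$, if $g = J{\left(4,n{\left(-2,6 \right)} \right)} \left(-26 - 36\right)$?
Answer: $248$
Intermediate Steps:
$J{\left(K,C \right)} = 4 + C + K$ ($J{\left(K,C \right)} = \left(C + K\right) + 4 = 4 + C + K$)
$g = -248$ ($g = \left(4 - 4 + 4\right) \left(-26 - 36\right) = 4 \left(-26 - 36\right) = 4 \left(-62\right) = -248$)
$- g = \left(-1\right) \left(-248\right) = 248$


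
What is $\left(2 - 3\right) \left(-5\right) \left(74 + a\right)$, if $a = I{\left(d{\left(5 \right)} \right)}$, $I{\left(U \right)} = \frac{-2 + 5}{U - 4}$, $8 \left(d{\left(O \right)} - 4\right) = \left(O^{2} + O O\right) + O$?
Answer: $\frac{4094}{11} \approx 372.18$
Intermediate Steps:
$d{\left(O \right)} = 4 + \frac{O^{2}}{4} + \frac{O}{8}$ ($d{\left(O \right)} = 4 + \frac{\left(O^{2} + O O\right) + O}{8} = 4 + \frac{\left(O^{2} + O^{2}\right) + O}{8} = 4 + \frac{2 O^{2} + O}{8} = 4 + \frac{O + 2 O^{2}}{8} = 4 + \left(\frac{O^{2}}{4} + \frac{O}{8}\right) = 4 + \frac{O^{2}}{4} + \frac{O}{8}$)
$I{\left(U \right)} = \frac{3}{-4 + U}$
$a = \frac{24}{55}$ ($a = \frac{3}{-4 + \left(4 + \frac{5^{2}}{4} + \frac{1}{8} \cdot 5\right)} = \frac{3}{-4 + \left(4 + \frac{1}{4} \cdot 25 + \frac{5}{8}\right)} = \frac{3}{-4 + \left(4 + \frac{25}{4} + \frac{5}{8}\right)} = \frac{3}{-4 + \frac{87}{8}} = \frac{3}{\frac{55}{8}} = 3 \cdot \frac{8}{55} = \frac{24}{55} \approx 0.43636$)
$\left(2 - 3\right) \left(-5\right) \left(74 + a\right) = \left(2 - 3\right) \left(-5\right) \left(74 + \frac{24}{55}\right) = \left(-1\right) \left(-5\right) \frac{4094}{55} = 5 \cdot \frac{4094}{55} = \frac{4094}{11}$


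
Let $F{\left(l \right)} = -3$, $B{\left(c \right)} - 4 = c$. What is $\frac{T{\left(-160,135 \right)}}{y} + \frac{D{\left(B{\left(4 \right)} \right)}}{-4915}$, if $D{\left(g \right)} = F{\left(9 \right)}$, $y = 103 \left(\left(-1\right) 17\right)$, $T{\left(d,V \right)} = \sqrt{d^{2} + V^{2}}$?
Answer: $\frac{3}{4915} - \frac{5 \sqrt{1753}}{1751} \approx -0.11895$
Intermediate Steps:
$B{\left(c \right)} = 4 + c$
$T{\left(d,V \right)} = \sqrt{V^{2} + d^{2}}$
$y = -1751$ ($y = 103 \left(-17\right) = -1751$)
$D{\left(g \right)} = -3$
$\frac{T{\left(-160,135 \right)}}{y} + \frac{D{\left(B{\left(4 \right)} \right)}}{-4915} = \frac{\sqrt{135^{2} + \left(-160\right)^{2}}}{-1751} - \frac{3}{-4915} = \sqrt{18225 + 25600} \left(- \frac{1}{1751}\right) - - \frac{3}{4915} = \sqrt{43825} \left(- \frac{1}{1751}\right) + \frac{3}{4915} = 5 \sqrt{1753} \left(- \frac{1}{1751}\right) + \frac{3}{4915} = - \frac{5 \sqrt{1753}}{1751} + \frac{3}{4915} = \frac{3}{4915} - \frac{5 \sqrt{1753}}{1751}$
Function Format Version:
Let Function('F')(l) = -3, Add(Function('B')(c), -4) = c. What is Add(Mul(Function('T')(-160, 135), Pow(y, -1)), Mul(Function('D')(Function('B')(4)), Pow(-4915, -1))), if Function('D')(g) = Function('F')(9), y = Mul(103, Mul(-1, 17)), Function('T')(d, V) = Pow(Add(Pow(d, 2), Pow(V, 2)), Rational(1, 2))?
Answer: Add(Rational(3, 4915), Mul(Rational(-5, 1751), Pow(1753, Rational(1, 2)))) ≈ -0.11895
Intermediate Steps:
Function('B')(c) = Add(4, c)
Function('T')(d, V) = Pow(Add(Pow(V, 2), Pow(d, 2)), Rational(1, 2))
y = -1751 (y = Mul(103, -17) = -1751)
Function('D')(g) = -3
Add(Mul(Function('T')(-160, 135), Pow(y, -1)), Mul(Function('D')(Function('B')(4)), Pow(-4915, -1))) = Add(Mul(Pow(Add(Pow(135, 2), Pow(-160, 2)), Rational(1, 2)), Pow(-1751, -1)), Mul(-3, Pow(-4915, -1))) = Add(Mul(Pow(Add(18225, 25600), Rational(1, 2)), Rational(-1, 1751)), Mul(-3, Rational(-1, 4915))) = Add(Mul(Pow(43825, Rational(1, 2)), Rational(-1, 1751)), Rational(3, 4915)) = Add(Mul(Mul(5, Pow(1753, Rational(1, 2))), Rational(-1, 1751)), Rational(3, 4915)) = Add(Mul(Rational(-5, 1751), Pow(1753, Rational(1, 2))), Rational(3, 4915)) = Add(Rational(3, 4915), Mul(Rational(-5, 1751), Pow(1753, Rational(1, 2))))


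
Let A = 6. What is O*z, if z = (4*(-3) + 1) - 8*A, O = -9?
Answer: 531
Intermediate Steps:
z = -59 (z = (4*(-3) + 1) - 8*6 = (-12 + 1) - 48 = -11 - 48 = -59)
O*z = -9*(-59) = 531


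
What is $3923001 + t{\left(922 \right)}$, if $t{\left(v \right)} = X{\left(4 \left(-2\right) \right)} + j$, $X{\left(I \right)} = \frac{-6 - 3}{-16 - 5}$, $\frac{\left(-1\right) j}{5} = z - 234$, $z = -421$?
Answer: $\frac{27483935}{7} \approx 3.9263 \cdot 10^{6}$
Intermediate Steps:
$j = 3275$ ($j = - 5 \left(-421 - 234\right) = \left(-5\right) \left(-655\right) = 3275$)
$X{\left(I \right)} = \frac{3}{7}$ ($X{\left(I \right)} = - \frac{9}{-21} = \left(-9\right) \left(- \frac{1}{21}\right) = \frac{3}{7}$)
$t{\left(v \right)} = \frac{22928}{7}$ ($t{\left(v \right)} = \frac{3}{7} + 3275 = \frac{22928}{7}$)
$3923001 + t{\left(922 \right)} = 3923001 + \frac{22928}{7} = \frac{27483935}{7}$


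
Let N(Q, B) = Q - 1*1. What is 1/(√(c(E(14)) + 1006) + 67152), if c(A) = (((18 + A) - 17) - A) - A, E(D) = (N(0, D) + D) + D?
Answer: 16788/1127347531 - 7*√5/2254695062 ≈ 1.4885e-5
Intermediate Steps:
N(Q, B) = -1 + Q (N(Q, B) = Q - 1 = -1 + Q)
E(D) = -1 + 2*D (E(D) = ((-1 + 0) + D) + D = (-1 + D) + D = -1 + 2*D)
c(A) = 1 - A (c(A) = ((1 + A) - A) - A = 1 - A)
1/(√(c(E(14)) + 1006) + 67152) = 1/(√((1 - (-1 + 2*14)) + 1006) + 67152) = 1/(√((1 - (-1 + 28)) + 1006) + 67152) = 1/(√((1 - 1*27) + 1006) + 67152) = 1/(√((1 - 27) + 1006) + 67152) = 1/(√(-26 + 1006) + 67152) = 1/(√980 + 67152) = 1/(14*√5 + 67152) = 1/(67152 + 14*√5)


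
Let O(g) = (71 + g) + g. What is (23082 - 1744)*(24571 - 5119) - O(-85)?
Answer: 415066875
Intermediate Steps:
O(g) = 71 + 2*g
(23082 - 1744)*(24571 - 5119) - O(-85) = (23082 - 1744)*(24571 - 5119) - (71 + 2*(-85)) = 21338*19452 - (71 - 170) = 415066776 - 1*(-99) = 415066776 + 99 = 415066875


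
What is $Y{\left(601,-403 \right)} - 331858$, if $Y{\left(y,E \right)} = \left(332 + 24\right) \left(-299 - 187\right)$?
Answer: $-504874$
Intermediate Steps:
$Y{\left(y,E \right)} = -173016$ ($Y{\left(y,E \right)} = 356 \left(-486\right) = -173016$)
$Y{\left(601,-403 \right)} - 331858 = -173016 - 331858 = -504874$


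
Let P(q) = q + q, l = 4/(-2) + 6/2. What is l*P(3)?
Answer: 6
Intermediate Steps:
l = 1 (l = 4*(-½) + 6*(½) = -2 + 3 = 1)
P(q) = 2*q
l*P(3) = 1*(2*3) = 1*6 = 6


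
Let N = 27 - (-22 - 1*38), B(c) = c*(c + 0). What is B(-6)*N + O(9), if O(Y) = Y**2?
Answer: 3213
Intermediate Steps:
B(c) = c**2 (B(c) = c*c = c**2)
N = 87 (N = 27 - (-22 - 38) = 27 - 1*(-60) = 27 + 60 = 87)
B(-6)*N + O(9) = (-6)**2*87 + 9**2 = 36*87 + 81 = 3132 + 81 = 3213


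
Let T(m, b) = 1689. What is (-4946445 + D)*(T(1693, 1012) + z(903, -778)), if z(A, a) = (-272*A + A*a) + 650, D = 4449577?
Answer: 469943219948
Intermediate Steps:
z(A, a) = 650 - 272*A + A*a
(-4946445 + D)*(T(1693, 1012) + z(903, -778)) = (-4946445 + 4449577)*(1689 + (650 - 272*903 + 903*(-778))) = -496868*(1689 + (650 - 245616 - 702534)) = -496868*(1689 - 947500) = -496868*(-945811) = 469943219948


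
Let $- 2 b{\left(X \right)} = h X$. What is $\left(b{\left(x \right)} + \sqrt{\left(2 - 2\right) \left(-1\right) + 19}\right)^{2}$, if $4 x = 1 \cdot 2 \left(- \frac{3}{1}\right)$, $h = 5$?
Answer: $\frac{529}{16} + \frac{15 \sqrt{19}}{2} \approx 65.754$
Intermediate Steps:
$x = - \frac{3}{2}$ ($x = \frac{1 \cdot 2 \left(- \frac{3}{1}\right)}{4} = \frac{2 \left(\left(-3\right) 1\right)}{4} = \frac{2 \left(-3\right)}{4} = \frac{1}{4} \left(-6\right) = - \frac{3}{2} \approx -1.5$)
$b{\left(X \right)} = - \frac{5 X}{2}$
$\left(b{\left(x \right)} + \sqrt{\left(2 - 2\right) \left(-1\right) + 19}\right)^{2} = \left(\left(- \frac{5}{2}\right) \left(- \frac{3}{2}\right) + \sqrt{\left(2 - 2\right) \left(-1\right) + 19}\right)^{2} = \left(\frac{15}{4} + \sqrt{0 \left(-1\right) + 19}\right)^{2} = \left(\frac{15}{4} + \sqrt{0 + 19}\right)^{2} = \left(\frac{15}{4} + \sqrt{19}\right)^{2}$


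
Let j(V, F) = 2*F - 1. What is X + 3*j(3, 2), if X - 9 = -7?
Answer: 11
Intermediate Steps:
X = 2 (X = 9 - 7 = 2)
j(V, F) = -1 + 2*F
X + 3*j(3, 2) = 2 + 3*(-1 + 2*2) = 2 + 3*(-1 + 4) = 2 + 3*3 = 2 + 9 = 11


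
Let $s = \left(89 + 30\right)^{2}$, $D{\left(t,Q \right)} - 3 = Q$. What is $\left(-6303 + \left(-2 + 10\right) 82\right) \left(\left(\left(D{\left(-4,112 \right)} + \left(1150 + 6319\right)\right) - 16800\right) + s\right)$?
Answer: $-27924415$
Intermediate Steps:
$D{\left(t,Q \right)} = 3 + Q$
$s = 14161$ ($s = 119^{2} = 14161$)
$\left(-6303 + \left(-2 + 10\right) 82\right) \left(\left(\left(D{\left(-4,112 \right)} + \left(1150 + 6319\right)\right) - 16800\right) + s\right) = \left(-6303 + \left(-2 + 10\right) 82\right) \left(\left(\left(\left(3 + 112\right) + \left(1150 + 6319\right)\right) - 16800\right) + 14161\right) = \left(-6303 + 8 \cdot 82\right) \left(\left(\left(115 + 7469\right) - 16800\right) + 14161\right) = \left(-6303 + 656\right) \left(\left(7584 - 16800\right) + 14161\right) = - 5647 \left(-9216 + 14161\right) = \left(-5647\right) 4945 = -27924415$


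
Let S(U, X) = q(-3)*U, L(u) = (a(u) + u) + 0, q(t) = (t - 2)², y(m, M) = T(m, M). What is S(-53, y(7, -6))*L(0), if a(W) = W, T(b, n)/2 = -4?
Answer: 0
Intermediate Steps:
T(b, n) = -8 (T(b, n) = 2*(-4) = -8)
y(m, M) = -8
q(t) = (-2 + t)²
L(u) = 2*u (L(u) = (u + u) + 0 = 2*u + 0 = 2*u)
S(U, X) = 25*U (S(U, X) = (-2 - 3)²*U = (-5)²*U = 25*U)
S(-53, y(7, -6))*L(0) = (25*(-53))*(2*0) = -1325*0 = 0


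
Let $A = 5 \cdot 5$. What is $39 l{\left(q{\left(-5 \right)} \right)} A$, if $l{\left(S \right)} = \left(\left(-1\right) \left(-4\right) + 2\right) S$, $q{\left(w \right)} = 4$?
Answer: $23400$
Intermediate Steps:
$l{\left(S \right)} = 6 S$ ($l{\left(S \right)} = \left(4 + 2\right) S = 6 S$)
$A = 25$
$39 l{\left(q{\left(-5 \right)} \right)} A = 39 \cdot 6 \cdot 4 \cdot 25 = 39 \cdot 24 \cdot 25 = 936 \cdot 25 = 23400$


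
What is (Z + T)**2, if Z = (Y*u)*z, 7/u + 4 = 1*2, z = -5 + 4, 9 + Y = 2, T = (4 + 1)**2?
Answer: 1/4 ≈ 0.25000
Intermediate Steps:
T = 25 (T = 5**2 = 25)
Y = -7 (Y = -9 + 2 = -7)
z = -1
u = -7/2 (u = 7/(-4 + 1*2) = 7/(-4 + 2) = 7/(-2) = 7*(-1/2) = -7/2 ≈ -3.5000)
Z = -49/2 (Z = -7*(-7/2)*(-1) = (49/2)*(-1) = -49/2 ≈ -24.500)
(Z + T)**2 = (-49/2 + 25)**2 = (1/2)**2 = 1/4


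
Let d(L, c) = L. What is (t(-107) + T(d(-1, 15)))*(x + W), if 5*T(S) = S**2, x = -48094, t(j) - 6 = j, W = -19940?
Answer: 34289136/5 ≈ 6.8578e+6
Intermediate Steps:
t(j) = 6 + j
T(S) = S**2/5
(t(-107) + T(d(-1, 15)))*(x + W) = ((6 - 107) + (1/5)*(-1)**2)*(-48094 - 19940) = (-101 + (1/5)*1)*(-68034) = (-101 + 1/5)*(-68034) = -504/5*(-68034) = 34289136/5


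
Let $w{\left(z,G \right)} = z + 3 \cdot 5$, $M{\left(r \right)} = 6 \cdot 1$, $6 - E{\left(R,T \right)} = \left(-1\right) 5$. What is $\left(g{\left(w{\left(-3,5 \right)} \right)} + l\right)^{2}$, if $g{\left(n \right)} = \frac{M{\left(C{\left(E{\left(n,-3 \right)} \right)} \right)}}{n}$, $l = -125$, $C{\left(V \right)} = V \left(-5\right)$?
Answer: $\frac{62001}{4} \approx 15500.0$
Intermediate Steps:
$E{\left(R,T \right)} = 11$ ($E{\left(R,T \right)} = 6 - \left(-1\right) 5 = 6 - -5 = 6 + 5 = 11$)
$C{\left(V \right)} = - 5 V$
$M{\left(r \right)} = 6$
$w{\left(z,G \right)} = 15 + z$ ($w{\left(z,G \right)} = z + 15 = 15 + z$)
$g{\left(n \right)} = \frac{6}{n}$
$\left(g{\left(w{\left(-3,5 \right)} \right)} + l\right)^{2} = \left(\frac{6}{15 - 3} - 125\right)^{2} = \left(\frac{6}{12} - 125\right)^{2} = \left(6 \cdot \frac{1}{12} - 125\right)^{2} = \left(\frac{1}{2} - 125\right)^{2} = \left(- \frac{249}{2}\right)^{2} = \frac{62001}{4}$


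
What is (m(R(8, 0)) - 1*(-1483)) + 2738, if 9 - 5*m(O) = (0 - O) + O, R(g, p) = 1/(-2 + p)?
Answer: 21114/5 ≈ 4222.8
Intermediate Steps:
m(O) = 9/5 (m(O) = 9/5 - ((0 - O) + O)/5 = 9/5 - (-O + O)/5 = 9/5 - ⅕*0 = 9/5 + 0 = 9/5)
(m(R(8, 0)) - 1*(-1483)) + 2738 = (9/5 - 1*(-1483)) + 2738 = (9/5 + 1483) + 2738 = 7424/5 + 2738 = 21114/5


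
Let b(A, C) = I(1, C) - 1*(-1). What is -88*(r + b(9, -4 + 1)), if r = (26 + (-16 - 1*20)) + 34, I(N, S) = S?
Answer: -1936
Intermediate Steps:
b(A, C) = 1 + C (b(A, C) = C - 1*(-1) = C + 1 = 1 + C)
r = 24 (r = (26 + (-16 - 20)) + 34 = (26 - 36) + 34 = -10 + 34 = 24)
-88*(r + b(9, -4 + 1)) = -88*(24 + (1 + (-4 + 1))) = -88*(24 + (1 - 3)) = -88*(24 - 2) = -88*22 = -1936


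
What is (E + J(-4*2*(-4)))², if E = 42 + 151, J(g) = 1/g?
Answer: 38155329/1024 ≈ 37261.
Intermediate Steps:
E = 193
(E + J(-4*2*(-4)))² = (193 + 1/(-4*2*(-4)))² = (193 + 1/(-8*(-4)))² = (193 + 1/32)² = (6177/32)² = 38155329/1024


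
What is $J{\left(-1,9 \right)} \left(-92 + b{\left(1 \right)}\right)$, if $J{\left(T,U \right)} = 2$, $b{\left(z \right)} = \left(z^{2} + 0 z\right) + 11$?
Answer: $-160$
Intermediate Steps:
$b{\left(z \right)} = 11 + z^{2}$ ($b{\left(z \right)} = \left(z^{2} + 0\right) + 11 = z^{2} + 11 = 11 + z^{2}$)
$J{\left(-1,9 \right)} \left(-92 + b{\left(1 \right)}\right) = 2 \left(-92 + \left(11 + 1^{2}\right)\right) = 2 \left(-92 + \left(11 + 1\right)\right) = 2 \left(-92 + 12\right) = 2 \left(-80\right) = -160$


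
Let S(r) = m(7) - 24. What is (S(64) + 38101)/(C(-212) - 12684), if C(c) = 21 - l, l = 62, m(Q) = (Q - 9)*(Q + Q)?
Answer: -38049/12725 ≈ -2.9901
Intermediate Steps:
m(Q) = 2*Q*(-9 + Q) (m(Q) = (-9 + Q)*(2*Q) = 2*Q*(-9 + Q))
S(r) = -52 (S(r) = 2*7*(-9 + 7) - 24 = 2*7*(-2) - 24 = -28 - 24 = -52)
C(c) = -41 (C(c) = 21 - 1*62 = 21 - 62 = -41)
(S(64) + 38101)/(C(-212) - 12684) = (-52 + 38101)/(-41 - 12684) = 38049/(-12725) = 38049*(-1/12725) = -38049/12725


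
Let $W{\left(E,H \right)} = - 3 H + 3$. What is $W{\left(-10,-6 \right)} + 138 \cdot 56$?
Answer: $7749$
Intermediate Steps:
$W{\left(E,H \right)} = 3 - 3 H$
$W{\left(-10,-6 \right)} + 138 \cdot 56 = \left(3 - -18\right) + 138 \cdot 56 = \left(3 + 18\right) + 7728 = 21 + 7728 = 7749$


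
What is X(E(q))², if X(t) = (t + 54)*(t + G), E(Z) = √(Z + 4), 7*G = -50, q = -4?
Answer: 7290000/49 ≈ 1.4878e+5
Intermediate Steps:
G = -50/7 (G = (⅐)*(-50) = -50/7 ≈ -7.1429)
E(Z) = √(4 + Z)
X(t) = (54 + t)*(-50/7 + t) (X(t) = (t + 54)*(t - 50/7) = (54 + t)*(-50/7 + t))
X(E(q))² = (-2700/7 + (√(4 - 4))² + 328*√(4 - 4)/7)² = (-2700/7 + (√0)² + 328*√0/7)² = (-2700/7 + 0² + (328/7)*0)² = (-2700/7 + 0 + 0)² = (-2700/7)² = 7290000/49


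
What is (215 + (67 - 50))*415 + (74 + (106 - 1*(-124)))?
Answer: 96584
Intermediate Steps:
(215 + (67 - 50))*415 + (74 + (106 - 1*(-124))) = (215 + 17)*415 + (74 + (106 + 124)) = 232*415 + (74 + 230) = 96280 + 304 = 96584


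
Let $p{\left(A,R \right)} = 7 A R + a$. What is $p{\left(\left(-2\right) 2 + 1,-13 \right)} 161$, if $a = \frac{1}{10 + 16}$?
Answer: $\frac{1142939}{26} \approx 43959.0$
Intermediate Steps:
$a = \frac{1}{26} \approx 0.038462$
$p{\left(A,R \right)} = \frac{1}{26} + 7 A R$ ($p{\left(A,R \right)} = 7 A R + \frac{1}{26} = \frac{1}{26} + 7 A R$)
$p{\left(\left(-2\right) 2 + 1,-13 \right)} 161 = \left(\frac{1}{26} + 7 \left(\left(-2\right) 2 + 1\right) \left(-13\right)\right) 161 = \left(\frac{1}{26} + 7 \left(-4 + 1\right) \left(-13\right)\right) 161 = \left(\frac{1}{26} + 7 \left(-3\right) \left(-13\right)\right) 161 = \left(\frac{1}{26} + 273\right) 161 = \frac{7099}{26} \cdot 161 = \frac{1142939}{26}$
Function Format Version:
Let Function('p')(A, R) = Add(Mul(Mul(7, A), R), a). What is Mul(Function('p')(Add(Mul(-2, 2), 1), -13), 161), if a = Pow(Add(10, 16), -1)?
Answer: Rational(1142939, 26) ≈ 43959.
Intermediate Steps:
a = Rational(1, 26) (a = Pow(26, -1) = Rational(1, 26) ≈ 0.038462)
Function('p')(A, R) = Add(Rational(1, 26), Mul(7, A, R)) (Function('p')(A, R) = Add(Mul(Mul(7, A), R), Rational(1, 26)) = Add(Mul(7, A, R), Rational(1, 26)) = Add(Rational(1, 26), Mul(7, A, R)))
Mul(Function('p')(Add(Mul(-2, 2), 1), -13), 161) = Mul(Add(Rational(1, 26), Mul(7, Add(Mul(-2, 2), 1), -13)), 161) = Mul(Add(Rational(1, 26), Mul(7, Add(-4, 1), -13)), 161) = Mul(Add(Rational(1, 26), Mul(7, -3, -13)), 161) = Mul(Add(Rational(1, 26), 273), 161) = Mul(Rational(7099, 26), 161) = Rational(1142939, 26)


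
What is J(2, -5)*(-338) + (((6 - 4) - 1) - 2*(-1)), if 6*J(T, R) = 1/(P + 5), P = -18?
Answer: 22/3 ≈ 7.3333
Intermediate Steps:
J(T, R) = -1/78 (J(T, R) = 1/(6*(-18 + 5)) = (⅙)/(-13) = (⅙)*(-1/13) = -1/78)
J(2, -5)*(-338) + (((6 - 4) - 1) - 2*(-1)) = -1/78*(-338) + (((6 - 4) - 1) - 2*(-1)) = 13/3 + ((2 - 1) + 2) = 13/3 + (1 + 2) = 13/3 + 3 = 22/3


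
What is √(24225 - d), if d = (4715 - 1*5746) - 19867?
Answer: 13*√267 ≈ 212.42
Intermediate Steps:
d = -20898 (d = (4715 - 5746) - 19867 = -1031 - 19867 = -20898)
√(24225 - d) = √(24225 - 1*(-20898)) = √(24225 + 20898) = √45123 = 13*√267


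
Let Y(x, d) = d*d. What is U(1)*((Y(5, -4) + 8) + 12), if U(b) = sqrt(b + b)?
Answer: 36*sqrt(2) ≈ 50.912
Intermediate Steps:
U(b) = sqrt(2)*sqrt(b) (U(b) = sqrt(2*b) = sqrt(2)*sqrt(b))
Y(x, d) = d**2
U(1)*((Y(5, -4) + 8) + 12) = (sqrt(2)*sqrt(1))*(((-4)**2 + 8) + 12) = (sqrt(2)*1)*((16 + 8) + 12) = sqrt(2)*(24 + 12) = sqrt(2)*36 = 36*sqrt(2)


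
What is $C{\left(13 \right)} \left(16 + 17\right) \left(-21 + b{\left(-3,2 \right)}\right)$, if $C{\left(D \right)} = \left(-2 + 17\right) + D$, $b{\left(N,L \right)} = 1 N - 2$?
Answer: $-24024$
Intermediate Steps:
$b{\left(N,L \right)} = -2 + N$ ($b{\left(N,L \right)} = N - 2 = -2 + N$)
$C{\left(D \right)} = 15 + D$
$C{\left(13 \right)} \left(16 + 17\right) \left(-21 + b{\left(-3,2 \right)}\right) = \left(15 + 13\right) \left(16 + 17\right) \left(-21 - 5\right) = 28 \cdot 33 \left(-21 - 5\right) = 28 \cdot 33 \left(-26\right) = 28 \left(-858\right) = -24024$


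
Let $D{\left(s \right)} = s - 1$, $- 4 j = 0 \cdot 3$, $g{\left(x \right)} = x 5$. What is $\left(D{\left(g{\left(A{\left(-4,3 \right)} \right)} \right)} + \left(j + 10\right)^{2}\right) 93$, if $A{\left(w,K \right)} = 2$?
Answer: $10137$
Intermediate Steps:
$g{\left(x \right)} = 5 x$
$j = 0$ ($j = - \frac{0 \cdot 3}{4} = \left(- \frac{1}{4}\right) 0 = 0$)
$D{\left(s \right)} = -1 + s$ ($D{\left(s \right)} = s - 1 = -1 + s$)
$\left(D{\left(g{\left(A{\left(-4,3 \right)} \right)} \right)} + \left(j + 10\right)^{2}\right) 93 = \left(\left(-1 + 5 \cdot 2\right) + \left(0 + 10\right)^{2}\right) 93 = \left(\left(-1 + 10\right) + 10^{2}\right) 93 = \left(9 + 100\right) 93 = 109 \cdot 93 = 10137$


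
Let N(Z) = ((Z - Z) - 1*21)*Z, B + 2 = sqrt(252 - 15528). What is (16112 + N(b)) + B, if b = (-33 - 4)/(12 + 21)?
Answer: 177469/11 + 2*I*sqrt(3819) ≈ 16134.0 + 123.6*I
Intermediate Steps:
b = -37/33 ≈ -1.1212
B = -2 + 2*I*sqrt(3819) (B = -2 + sqrt(252 - 15528) = -2 + sqrt(-15276) = -2 + 2*I*sqrt(3819) ≈ -2.0 + 123.6*I)
N(Z) = -21*Z (N(Z) = (0 - 21)*Z = -21*Z)
(16112 + N(b)) + B = (16112 - 21*(-37/33)) + (-2 + 2*I*sqrt(3819)) = (16112 + 259/11) + (-2 + 2*I*sqrt(3819)) = 177491/11 + (-2 + 2*I*sqrt(3819)) = 177469/11 + 2*I*sqrt(3819)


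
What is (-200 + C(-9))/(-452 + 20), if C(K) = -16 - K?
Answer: 23/48 ≈ 0.47917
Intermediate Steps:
(-200 + C(-9))/(-452 + 20) = (-200 + (-16 - 1*(-9)))/(-452 + 20) = (-200 + (-16 + 9))/(-432) = (-200 - 7)*(-1/432) = -207*(-1/432) = 23/48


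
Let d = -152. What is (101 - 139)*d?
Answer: 5776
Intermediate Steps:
(101 - 139)*d = (101 - 139)*(-152) = -38*(-152) = 5776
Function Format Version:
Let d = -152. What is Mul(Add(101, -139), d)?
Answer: 5776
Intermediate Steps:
Mul(Add(101, -139), d) = Mul(Add(101, -139), -152) = Mul(-38, -152) = 5776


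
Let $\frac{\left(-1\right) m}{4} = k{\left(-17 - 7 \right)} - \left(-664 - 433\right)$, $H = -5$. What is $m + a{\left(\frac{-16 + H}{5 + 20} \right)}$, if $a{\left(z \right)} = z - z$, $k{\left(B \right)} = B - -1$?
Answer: $-4296$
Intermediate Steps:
$k{\left(B \right)} = 1 + B$ ($k{\left(B \right)} = B + 1 = 1 + B$)
$a{\left(z \right)} = 0$
$m = -4296$ ($m = - 4 \left(\left(1 - 24\right) - \left(-664 - 433\right)\right) = - 4 \left(\left(1 - 24\right) - -1097\right) = - 4 \left(\left(1 - 24\right) + 1097\right) = - 4 \left(-23 + 1097\right) = \left(-4\right) 1074 = -4296$)
$m + a{\left(\frac{-16 + H}{5 + 20} \right)} = -4296 + 0 = -4296$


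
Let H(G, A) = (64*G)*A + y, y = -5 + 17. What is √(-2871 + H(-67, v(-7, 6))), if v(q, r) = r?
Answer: I*√28587 ≈ 169.08*I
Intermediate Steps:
y = 12
H(G, A) = 12 + 64*A*G (H(G, A) = (64*G)*A + 12 = 64*A*G + 12 = 12 + 64*A*G)
√(-2871 + H(-67, v(-7, 6))) = √(-2871 + (12 + 64*6*(-67))) = √(-2871 + (12 - 25728)) = √(-2871 - 25716) = √(-28587) = I*√28587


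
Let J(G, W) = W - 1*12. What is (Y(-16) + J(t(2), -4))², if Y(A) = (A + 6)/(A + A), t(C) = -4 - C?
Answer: 63001/256 ≈ 246.10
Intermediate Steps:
J(G, W) = -12 + W (J(G, W) = W - 12 = -12 + W)
Y(A) = (6 + A)/(2*A) (Y(A) = (6 + A)/((2*A)) = (6 + A)*(1/(2*A)) = (6 + A)/(2*A))
(Y(-16) + J(t(2), -4))² = ((½)*(6 - 16)/(-16) + (-12 - 4))² = ((½)*(-1/16)*(-10) - 16)² = (5/16 - 16)² = (-251/16)² = 63001/256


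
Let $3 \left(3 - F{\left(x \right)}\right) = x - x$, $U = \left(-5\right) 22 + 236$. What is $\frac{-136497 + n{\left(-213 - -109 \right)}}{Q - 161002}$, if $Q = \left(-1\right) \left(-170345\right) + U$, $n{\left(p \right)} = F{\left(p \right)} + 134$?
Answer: $- \frac{136360}{9469} \approx -14.401$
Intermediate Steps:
$U = 126$ ($U = -110 + 236 = 126$)
$F{\left(x \right)} = 3$ ($F{\left(x \right)} = 3 - \frac{x - x}{3} = 3 - 0 = 3 + 0 = 3$)
$n{\left(p \right)} = 137$ ($n{\left(p \right)} = 3 + 134 = 137$)
$Q = 170471$ ($Q = \left(-1\right) \left(-170345\right) + 126 = 170345 + 126 = 170471$)
$\frac{-136497 + n{\left(-213 - -109 \right)}}{Q - 161002} = \frac{-136497 + 137}{170471 - 161002} = - \frac{136360}{9469}$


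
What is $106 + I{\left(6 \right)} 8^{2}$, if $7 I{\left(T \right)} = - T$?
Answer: $\frac{358}{7} \approx 51.143$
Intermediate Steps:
$I{\left(T \right)} = - \frac{T}{7}$ ($I{\left(T \right)} = \frac{\left(-1\right) T}{7} = - \frac{T}{7}$)
$106 + I{\left(6 \right)} 8^{2} = 106 + \left(- \frac{1}{7}\right) 6 \cdot 8^{2} = 106 - \frac{384}{7} = \frac{358}{7}$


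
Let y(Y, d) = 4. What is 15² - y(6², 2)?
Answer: 221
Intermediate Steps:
15² - y(6², 2) = 15² - 1*4 = 225 - 4 = 221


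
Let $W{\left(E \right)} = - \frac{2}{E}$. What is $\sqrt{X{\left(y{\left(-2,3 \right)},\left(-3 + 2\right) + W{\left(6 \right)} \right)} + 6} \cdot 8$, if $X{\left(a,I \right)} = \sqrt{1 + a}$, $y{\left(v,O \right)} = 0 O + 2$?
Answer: $8 \sqrt{6 + \sqrt{3}} \approx 22.245$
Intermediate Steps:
$y{\left(v,O \right)} = 2$ ($y{\left(v,O \right)} = 0 + 2 = 2$)
$\sqrt{X{\left(y{\left(-2,3 \right)},\left(-3 + 2\right) + W{\left(6 \right)} \right)} + 6} \cdot 8 = \sqrt{\sqrt{1 + 2} + 6} \cdot 8 = \sqrt{\sqrt{3} + 6} \cdot 8 = \sqrt{6 + \sqrt{3}} \cdot 8 = 8 \sqrt{6 + \sqrt{3}}$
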